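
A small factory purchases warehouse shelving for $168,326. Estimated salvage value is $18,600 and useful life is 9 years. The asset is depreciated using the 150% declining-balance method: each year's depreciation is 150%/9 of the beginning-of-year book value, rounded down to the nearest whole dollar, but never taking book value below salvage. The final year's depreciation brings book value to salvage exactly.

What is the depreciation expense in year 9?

$20,550

Depreciable base = $168,326 − $18,600 = $149,726.
Year 1: ⌊$168,326 × 150%/9⌋ = $28,054. Book value $140,272.
Year 2: ⌊$140,272 × 150%/9⌋ = $23,378. Book value $116,894.
Year 3: ⌊$116,894 × 150%/9⌋ = $19,482. Book value $97,412.
Year 4: ⌊$97,412 × 150%/9⌋ = $16,235. Book value $81,177.
Year 5: ⌊$81,177 × 150%/9⌋ = $13,529. Book value $67,648.
Year 6: ⌊$67,648 × 150%/9⌋ = $11,274. Book value $56,374.
Year 7: ⌊$56,374 × 150%/9⌋ = $9,395. Book value $46,979.
Year 8: ⌊$46,979 × 150%/9⌋ = $7,829. Book value $39,150.
Year 9 (final): $39,150 − $18,600 = $20,550. Book value $18,600.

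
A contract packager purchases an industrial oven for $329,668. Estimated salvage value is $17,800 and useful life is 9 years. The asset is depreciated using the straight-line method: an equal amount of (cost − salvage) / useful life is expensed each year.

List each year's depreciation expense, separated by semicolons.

$34,652; $34,652; $34,652; $34,652; $34,652; $34,652; $34,652; $34,652; $34,652

Depreciable base = $329,668 − $17,800 = $311,868.
Annual expense = $311,868 / 9 = $34,652.
End of year 1: book value $295,016.
End of year 2: book value $260,364.
End of year 3: book value $225,712.
End of year 4: book value $191,060.
End of year 5: book value $156,408.
End of year 6: book value $121,756.
End of year 7: book value $87,104.
End of year 8: book value $52,452.
End of year 9: book value $17,800.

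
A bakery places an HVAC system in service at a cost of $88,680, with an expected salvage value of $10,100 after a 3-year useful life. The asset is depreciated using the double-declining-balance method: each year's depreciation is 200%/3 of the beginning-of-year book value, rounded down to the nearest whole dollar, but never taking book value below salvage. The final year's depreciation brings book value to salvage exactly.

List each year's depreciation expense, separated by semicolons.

$59,120; $19,460; $0

Depreciable base = $88,680 − $10,100 = $78,580.
Year 1: ⌊$88,680 × 200%/3⌋ = $59,120. Book value $29,560.
Year 2: ⌊$29,560 × 200%/3⌋ = $19,706, capped at $19,460. Book value $10,100.
Year 3 (final): $10,100 − $10,100 = $0. Book value $10,100.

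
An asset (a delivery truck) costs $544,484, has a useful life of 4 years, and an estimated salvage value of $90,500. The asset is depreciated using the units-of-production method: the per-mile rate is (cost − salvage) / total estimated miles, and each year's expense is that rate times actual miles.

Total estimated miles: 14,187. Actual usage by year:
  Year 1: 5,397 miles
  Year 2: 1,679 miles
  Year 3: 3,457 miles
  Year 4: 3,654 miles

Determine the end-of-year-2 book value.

$318,052

Depreciable base = $544,484 − $90,500 = $453,984.
Rate = $453,984 / 14,187 miles = $32 per mile.
Year 1: 5,397 × $32 = $172,704. Book value $371,780.
Year 2: 1,679 × $32 = $53,728. Book value $318,052.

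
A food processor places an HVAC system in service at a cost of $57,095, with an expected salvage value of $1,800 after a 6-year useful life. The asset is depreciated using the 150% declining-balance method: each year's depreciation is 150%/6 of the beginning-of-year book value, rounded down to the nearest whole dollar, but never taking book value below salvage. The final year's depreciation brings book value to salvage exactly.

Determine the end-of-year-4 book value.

$18,066

Depreciable base = $57,095 − $1,800 = $55,295.
Year 1: ⌊$57,095 × 150%/6⌋ = $14,273. Book value $42,822.
Year 2: ⌊$42,822 × 150%/6⌋ = $10,705. Book value $32,117.
Year 3: ⌊$32,117 × 150%/6⌋ = $8,029. Book value $24,088.
Year 4: ⌊$24,088 × 150%/6⌋ = $6,022. Book value $18,066.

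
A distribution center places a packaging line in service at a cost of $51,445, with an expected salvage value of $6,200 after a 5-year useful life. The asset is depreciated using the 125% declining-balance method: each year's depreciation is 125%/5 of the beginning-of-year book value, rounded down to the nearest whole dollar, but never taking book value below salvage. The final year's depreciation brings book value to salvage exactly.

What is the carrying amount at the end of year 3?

$21,704

Depreciable base = $51,445 − $6,200 = $45,245.
Year 1: ⌊$51,445 × 125%/5⌋ = $12,861. Book value $38,584.
Year 2: ⌊$38,584 × 125%/5⌋ = $9,646. Book value $28,938.
Year 3: ⌊$28,938 × 125%/5⌋ = $7,234. Book value $21,704.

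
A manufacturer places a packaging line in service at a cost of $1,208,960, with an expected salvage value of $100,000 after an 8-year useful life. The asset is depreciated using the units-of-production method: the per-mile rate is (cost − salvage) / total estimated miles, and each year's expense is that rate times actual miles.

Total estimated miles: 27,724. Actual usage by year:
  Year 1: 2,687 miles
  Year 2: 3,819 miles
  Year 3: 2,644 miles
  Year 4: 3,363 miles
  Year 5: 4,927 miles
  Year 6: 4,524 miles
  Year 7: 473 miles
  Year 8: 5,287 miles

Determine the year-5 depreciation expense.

$197,080

Depreciable base = $1,208,960 − $100,000 = $1,108,960.
Rate = $1,108,960 / 27,724 miles = $40 per mile.
Year 1: 2,687 × $40 = $107,480. Book value $1,101,480.
Year 2: 3,819 × $40 = $152,760. Book value $948,720.
Year 3: 2,644 × $40 = $105,760. Book value $842,960.
Year 4: 3,363 × $40 = $134,520. Book value $708,440.
Year 5: 4,927 × $40 = $197,080. Book value $511,360.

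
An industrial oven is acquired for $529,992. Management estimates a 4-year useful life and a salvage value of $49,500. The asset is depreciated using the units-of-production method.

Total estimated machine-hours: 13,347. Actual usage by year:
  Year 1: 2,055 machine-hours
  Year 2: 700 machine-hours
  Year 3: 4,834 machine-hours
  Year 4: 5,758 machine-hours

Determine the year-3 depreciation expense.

Depreciable base = $529,992 − $49,500 = $480,492.
Rate = $480,492 / 13,347 machine-hours = $36 per machine-hour.
Year 1: 2,055 × $36 = $73,980. Book value $456,012.
Year 2: 700 × $36 = $25,200. Book value $430,812.
Year 3: 4,834 × $36 = $174,024. Book value $256,788.

$174,024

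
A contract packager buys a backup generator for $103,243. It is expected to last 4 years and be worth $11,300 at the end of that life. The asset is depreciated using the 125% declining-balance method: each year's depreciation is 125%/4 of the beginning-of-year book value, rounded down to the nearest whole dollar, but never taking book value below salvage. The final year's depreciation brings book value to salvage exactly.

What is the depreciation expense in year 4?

Depreciable base = $103,243 − $11,300 = $91,943.
Year 1: ⌊$103,243 × 125%/4⌋ = $32,263. Book value $70,980.
Year 2: ⌊$70,980 × 125%/4⌋ = $22,181. Book value $48,799.
Year 3: ⌊$48,799 × 125%/4⌋ = $15,249. Book value $33,550.
Year 4 (final): $33,550 − $11,300 = $22,250. Book value $11,300.

$22,250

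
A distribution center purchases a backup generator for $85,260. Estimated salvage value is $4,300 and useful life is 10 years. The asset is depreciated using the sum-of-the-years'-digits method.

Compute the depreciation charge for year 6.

Depreciable base = $85,260 − $4,300 = $80,960.
Sum of the years' digits = 10+9+8+7+6+5+4+3+2+1 = 55.
Year 1: $80,960 × 10/55 = $14,720. Book value $70,540.
Year 2: $80,960 × 9/55 = $13,248. Book value $57,292.
Year 3: $80,960 × 8/55 = $11,776. Book value $45,516.
Year 4: $80,960 × 7/55 = $10,304. Book value $35,212.
Year 5: $80,960 × 6/55 = $8,832. Book value $26,380.
Year 6: $80,960 × 5/55 = $7,360. Book value $19,020.

$7,360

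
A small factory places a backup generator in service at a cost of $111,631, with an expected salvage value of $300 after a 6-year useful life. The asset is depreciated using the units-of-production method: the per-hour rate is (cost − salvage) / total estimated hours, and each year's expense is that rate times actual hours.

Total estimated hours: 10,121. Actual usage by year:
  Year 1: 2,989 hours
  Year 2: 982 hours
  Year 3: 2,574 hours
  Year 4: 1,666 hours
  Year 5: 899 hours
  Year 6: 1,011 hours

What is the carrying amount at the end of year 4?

$21,310

Depreciable base = $111,631 − $300 = $111,331.
Rate = $111,331 / 10,121 hours = $11 per hour.
Year 1: 2,989 × $11 = $32,879. Book value $78,752.
Year 2: 982 × $11 = $10,802. Book value $67,950.
Year 3: 2,574 × $11 = $28,314. Book value $39,636.
Year 4: 1,666 × $11 = $18,326. Book value $21,310.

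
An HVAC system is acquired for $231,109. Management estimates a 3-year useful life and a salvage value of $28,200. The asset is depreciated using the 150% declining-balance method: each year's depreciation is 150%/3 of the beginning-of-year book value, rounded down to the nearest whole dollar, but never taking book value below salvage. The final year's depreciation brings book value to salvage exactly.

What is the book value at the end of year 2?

Depreciable base = $231,109 − $28,200 = $202,909.
Year 1: ⌊$231,109 × 150%/3⌋ = $115,554. Book value $115,555.
Year 2: ⌊$115,555 × 150%/3⌋ = $57,777. Book value $57,778.

$57,778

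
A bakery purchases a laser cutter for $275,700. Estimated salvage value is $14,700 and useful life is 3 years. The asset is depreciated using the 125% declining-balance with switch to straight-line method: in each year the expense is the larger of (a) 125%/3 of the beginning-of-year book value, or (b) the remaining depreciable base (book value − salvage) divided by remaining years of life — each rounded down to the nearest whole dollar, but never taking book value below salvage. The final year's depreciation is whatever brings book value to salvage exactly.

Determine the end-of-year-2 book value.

Depreciable base = $275,700 − $14,700 = $261,000.
Year 1: DB = ⌊$275,700 × 125%/3⌋ = $114,875; SL = ⌊$261,000/3⌋ = $87,000 → take DB $114,875. Book value $160,825.
Year 2: DB = ⌊$160,825 × 125%/3⌋ = $67,010; SL = ⌊$146,125/2⌋ = $73,062 → take SL $73,062. Book value $87,763.

$87,763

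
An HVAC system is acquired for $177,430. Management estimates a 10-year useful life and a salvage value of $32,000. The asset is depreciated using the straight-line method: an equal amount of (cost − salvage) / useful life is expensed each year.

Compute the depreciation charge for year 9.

$14,543

Depreciable base = $177,430 − $32,000 = $145,430.
Annual expense = $145,430 / 10 = $14,543.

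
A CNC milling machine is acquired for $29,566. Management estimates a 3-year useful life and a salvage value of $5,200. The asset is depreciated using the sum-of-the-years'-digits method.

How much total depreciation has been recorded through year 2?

$20,305

Depreciable base = $29,566 − $5,200 = $24,366.
Sum of the years' digits = 3+2+1 = 6.
Year 1: $24,366 × 3/6 = $12,183. Book value $17,383.
Year 2: $24,366 × 2/6 = $8,122. Book value $9,261.
Accumulated through year 2 = $29,566 − $9,261 = $20,305.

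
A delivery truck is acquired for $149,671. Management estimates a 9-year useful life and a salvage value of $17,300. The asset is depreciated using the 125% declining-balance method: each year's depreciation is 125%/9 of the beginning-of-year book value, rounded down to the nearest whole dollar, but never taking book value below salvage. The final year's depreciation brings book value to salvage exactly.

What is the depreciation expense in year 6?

$9,842

Depreciable base = $149,671 − $17,300 = $132,371.
Year 1: ⌊$149,671 × 125%/9⌋ = $20,787. Book value $128,884.
Year 2: ⌊$128,884 × 125%/9⌋ = $17,900. Book value $110,984.
Year 3: ⌊$110,984 × 125%/9⌋ = $15,414. Book value $95,570.
Year 4: ⌊$95,570 × 125%/9⌋ = $13,273. Book value $82,297.
Year 5: ⌊$82,297 × 125%/9⌋ = $11,430. Book value $70,867.
Year 6: ⌊$70,867 × 125%/9⌋ = $9,842. Book value $61,025.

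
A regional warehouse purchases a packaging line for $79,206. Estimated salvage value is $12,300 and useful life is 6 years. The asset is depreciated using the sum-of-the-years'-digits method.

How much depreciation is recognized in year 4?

$9,558

Depreciable base = $79,206 − $12,300 = $66,906.
Sum of the years' digits = 6+5+4+3+2+1 = 21.
Year 1: $66,906 × 6/21 = $19,116. Book value $60,090.
Year 2: $66,906 × 5/21 = $15,930. Book value $44,160.
Year 3: $66,906 × 4/21 = $12,744. Book value $31,416.
Year 4: $66,906 × 3/21 = $9,558. Book value $21,858.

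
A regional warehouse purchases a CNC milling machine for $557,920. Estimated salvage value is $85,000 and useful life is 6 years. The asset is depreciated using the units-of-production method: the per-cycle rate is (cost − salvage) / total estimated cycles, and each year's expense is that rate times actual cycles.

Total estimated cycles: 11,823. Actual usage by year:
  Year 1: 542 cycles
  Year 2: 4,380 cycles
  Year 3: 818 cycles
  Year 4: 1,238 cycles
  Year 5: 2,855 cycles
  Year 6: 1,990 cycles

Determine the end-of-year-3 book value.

$328,320

Depreciable base = $557,920 − $85,000 = $472,920.
Rate = $472,920 / 11,823 cycles = $40 per cycle.
Year 1: 542 × $40 = $21,680. Book value $536,240.
Year 2: 4,380 × $40 = $175,200. Book value $361,040.
Year 3: 818 × $40 = $32,720. Book value $328,320.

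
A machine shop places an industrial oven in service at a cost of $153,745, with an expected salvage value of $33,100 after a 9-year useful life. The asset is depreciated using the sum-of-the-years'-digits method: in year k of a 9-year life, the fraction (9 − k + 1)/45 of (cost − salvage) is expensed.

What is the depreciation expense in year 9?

$2,681

Depreciable base = $153,745 − $33,100 = $120,645.
Sum of the years' digits = 9+8+7+6+5+4+3+2+1 = 45.
Year 1: $120,645 × 9/45 = $24,129. Book value $129,616.
Year 2: $120,645 × 8/45 = $21,448. Book value $108,168.
Year 3: $120,645 × 7/45 = $18,767. Book value $89,401.
Year 4: $120,645 × 6/45 = $16,086. Book value $73,315.
Year 5: $120,645 × 5/45 = $13,405. Book value $59,910.
Year 6: $120,645 × 4/45 = $10,724. Book value $49,186.
Year 7: $120,645 × 3/45 = $8,043. Book value $41,143.
Year 8: $120,645 × 2/45 = $5,362. Book value $35,781.
Year 9: $120,645 × 1/45 = $2,681. Book value $33,100.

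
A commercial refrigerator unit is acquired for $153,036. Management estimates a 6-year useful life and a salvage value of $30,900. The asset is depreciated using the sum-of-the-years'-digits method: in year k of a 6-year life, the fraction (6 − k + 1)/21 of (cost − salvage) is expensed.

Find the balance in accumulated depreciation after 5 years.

$116,320

Depreciable base = $153,036 − $30,900 = $122,136.
Sum of the years' digits = 6+5+4+3+2+1 = 21.
Year 1: $122,136 × 6/21 = $34,896. Book value $118,140.
Year 2: $122,136 × 5/21 = $29,080. Book value $89,060.
Year 3: $122,136 × 4/21 = $23,264. Book value $65,796.
Year 4: $122,136 × 3/21 = $17,448. Book value $48,348.
Year 5: $122,136 × 2/21 = $11,632. Book value $36,716.
Accumulated through year 5 = $153,036 − $36,716 = $116,320.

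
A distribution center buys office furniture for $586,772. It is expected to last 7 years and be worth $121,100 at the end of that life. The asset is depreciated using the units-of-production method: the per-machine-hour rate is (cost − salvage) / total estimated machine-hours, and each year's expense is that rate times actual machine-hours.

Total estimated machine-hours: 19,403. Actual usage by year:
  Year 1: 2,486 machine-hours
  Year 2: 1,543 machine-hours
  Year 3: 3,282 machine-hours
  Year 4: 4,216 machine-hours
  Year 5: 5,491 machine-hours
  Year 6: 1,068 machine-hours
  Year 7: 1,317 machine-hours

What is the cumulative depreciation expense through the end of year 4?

Depreciable base = $586,772 − $121,100 = $465,672.
Rate = $465,672 / 19,403 machine-hours = $24 per machine-hour.
Year 1: 2,486 × $24 = $59,664. Book value $527,108.
Year 2: 1,543 × $24 = $37,032. Book value $490,076.
Year 3: 3,282 × $24 = $78,768. Book value $411,308.
Year 4: 4,216 × $24 = $101,184. Book value $310,124.
Accumulated through year 4 = $586,772 − $310,124 = $276,648.

$276,648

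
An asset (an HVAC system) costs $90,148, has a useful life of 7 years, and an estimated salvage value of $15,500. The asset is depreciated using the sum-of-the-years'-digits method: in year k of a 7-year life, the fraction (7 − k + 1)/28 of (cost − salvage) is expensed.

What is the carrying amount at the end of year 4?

$31,496

Depreciable base = $90,148 − $15,500 = $74,648.
Sum of the years' digits = 7+6+5+4+3+2+1 = 28.
Year 1: $74,648 × 7/28 = $18,662. Book value $71,486.
Year 2: $74,648 × 6/28 = $15,996. Book value $55,490.
Year 3: $74,648 × 5/28 = $13,330. Book value $42,160.
Year 4: $74,648 × 4/28 = $10,664. Book value $31,496.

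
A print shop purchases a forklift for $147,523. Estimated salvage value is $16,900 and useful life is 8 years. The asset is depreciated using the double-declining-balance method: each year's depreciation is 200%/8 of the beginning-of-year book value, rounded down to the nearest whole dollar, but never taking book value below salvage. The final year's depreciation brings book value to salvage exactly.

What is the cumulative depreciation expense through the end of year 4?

Depreciable base = $147,523 − $16,900 = $130,623.
Year 1: ⌊$147,523 × 200%/8⌋ = $36,880. Book value $110,643.
Year 2: ⌊$110,643 × 200%/8⌋ = $27,660. Book value $82,983.
Year 3: ⌊$82,983 × 200%/8⌋ = $20,745. Book value $62,238.
Year 4: ⌊$62,238 × 200%/8⌋ = $15,559. Book value $46,679.
Accumulated through year 4 = $147,523 − $46,679 = $100,844.

$100,844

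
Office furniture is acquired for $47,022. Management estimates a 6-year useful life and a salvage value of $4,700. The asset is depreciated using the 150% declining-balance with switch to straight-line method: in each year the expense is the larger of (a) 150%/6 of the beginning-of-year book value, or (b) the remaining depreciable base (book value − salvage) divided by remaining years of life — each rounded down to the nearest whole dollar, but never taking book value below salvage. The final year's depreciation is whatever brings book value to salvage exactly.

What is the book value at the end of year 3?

$19,839

Depreciable base = $47,022 − $4,700 = $42,322.
Year 1: DB = ⌊$47,022 × 150%/6⌋ = $11,755; SL = ⌊$42,322/6⌋ = $7,053 → take DB $11,755. Book value $35,267.
Year 2: DB = ⌊$35,267 × 150%/6⌋ = $8,816; SL = ⌊$30,567/5⌋ = $6,113 → take DB $8,816. Book value $26,451.
Year 3: DB = ⌊$26,451 × 150%/6⌋ = $6,612; SL = ⌊$21,751/4⌋ = $5,437 → take DB $6,612. Book value $19,839.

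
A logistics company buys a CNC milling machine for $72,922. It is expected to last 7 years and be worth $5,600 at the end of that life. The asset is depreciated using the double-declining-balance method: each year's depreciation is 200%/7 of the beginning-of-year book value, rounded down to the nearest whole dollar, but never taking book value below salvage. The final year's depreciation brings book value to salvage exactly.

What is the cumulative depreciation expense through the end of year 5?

$59,362

Depreciable base = $72,922 − $5,600 = $67,322.
Year 1: ⌊$72,922 × 200%/7⌋ = $20,834. Book value $52,088.
Year 2: ⌊$52,088 × 200%/7⌋ = $14,882. Book value $37,206.
Year 3: ⌊$37,206 × 200%/7⌋ = $10,630. Book value $26,576.
Year 4: ⌊$26,576 × 200%/7⌋ = $7,593. Book value $18,983.
Year 5: ⌊$18,983 × 200%/7⌋ = $5,423. Book value $13,560.
Accumulated through year 5 = $72,922 − $13,560 = $59,362.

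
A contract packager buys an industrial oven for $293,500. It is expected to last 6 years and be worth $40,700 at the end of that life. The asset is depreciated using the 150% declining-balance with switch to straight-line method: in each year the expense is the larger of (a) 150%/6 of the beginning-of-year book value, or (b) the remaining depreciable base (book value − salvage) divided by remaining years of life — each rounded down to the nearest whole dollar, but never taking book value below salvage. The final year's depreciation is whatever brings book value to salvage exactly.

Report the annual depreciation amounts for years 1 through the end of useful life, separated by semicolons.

$73,375; $55,031; $41,273; $30,955; $26,083; $26,083

Depreciable base = $293,500 − $40,700 = $252,800.
Year 1: DB = ⌊$293,500 × 150%/6⌋ = $73,375; SL = ⌊$252,800/6⌋ = $42,133 → take DB $73,375. Book value $220,125.
Year 2: DB = ⌊$220,125 × 150%/6⌋ = $55,031; SL = ⌊$179,425/5⌋ = $35,885 → take DB $55,031. Book value $165,094.
Year 3: DB = ⌊$165,094 × 150%/6⌋ = $41,273; SL = ⌊$124,394/4⌋ = $31,098 → take DB $41,273. Book value $123,821.
Year 4: DB = ⌊$123,821 × 150%/6⌋ = $30,955; SL = ⌊$83,121/3⌋ = $27,707 → take DB $30,955. Book value $92,866.
Year 5: DB = ⌊$92,866 × 150%/6⌋ = $23,216; SL = ⌊$52,166/2⌋ = $26,083 → take SL $26,083. Book value $66,783.
Year 6 (final): $66,783 − $40,700 = $26,083. Book value $40,700.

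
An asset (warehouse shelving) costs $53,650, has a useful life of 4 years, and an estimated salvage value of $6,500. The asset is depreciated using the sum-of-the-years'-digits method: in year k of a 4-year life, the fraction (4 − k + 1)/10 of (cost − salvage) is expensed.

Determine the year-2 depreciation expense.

Depreciable base = $53,650 − $6,500 = $47,150.
Sum of the years' digits = 4+3+2+1 = 10.
Year 1: $47,150 × 4/10 = $18,860. Book value $34,790.
Year 2: $47,150 × 3/10 = $14,145. Book value $20,645.

$14,145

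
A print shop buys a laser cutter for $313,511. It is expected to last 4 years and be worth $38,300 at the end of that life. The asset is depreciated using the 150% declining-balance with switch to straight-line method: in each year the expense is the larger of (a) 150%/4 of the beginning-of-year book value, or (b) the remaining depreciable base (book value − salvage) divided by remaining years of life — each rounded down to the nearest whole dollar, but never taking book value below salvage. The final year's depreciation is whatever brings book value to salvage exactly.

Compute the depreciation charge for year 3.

Depreciable base = $313,511 − $38,300 = $275,211.
Year 1: DB = ⌊$313,511 × 150%/4⌋ = $117,566; SL = ⌊$275,211/4⌋ = $68,802 → take DB $117,566. Book value $195,945.
Year 2: DB = ⌊$195,945 × 150%/4⌋ = $73,479; SL = ⌊$157,645/3⌋ = $52,548 → take DB $73,479. Book value $122,466.
Year 3: DB = ⌊$122,466 × 150%/4⌋ = $45,924; SL = ⌊$84,166/2⌋ = $42,083 → take DB $45,924. Book value $76,542.

$45,924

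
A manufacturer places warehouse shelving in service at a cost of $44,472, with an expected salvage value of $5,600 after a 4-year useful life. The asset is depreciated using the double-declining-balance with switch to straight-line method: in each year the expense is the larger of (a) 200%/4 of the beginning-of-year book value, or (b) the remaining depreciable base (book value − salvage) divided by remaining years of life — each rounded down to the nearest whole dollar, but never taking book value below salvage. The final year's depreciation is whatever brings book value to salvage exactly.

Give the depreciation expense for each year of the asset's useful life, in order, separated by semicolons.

Depreciable base = $44,472 − $5,600 = $38,872.
Year 1: DB = ⌊$44,472 × 200%/4⌋ = $22,236; SL = ⌊$38,872/4⌋ = $9,718 → take DB $22,236. Book value $22,236.
Year 2: DB = ⌊$22,236 × 200%/4⌋ = $11,118; SL = ⌊$16,636/3⌋ = $5,545 → take DB $11,118. Book value $11,118.
Year 3: DB = ⌊$11,118 × 200%/4⌋ = $5,559; SL = ⌊$5,518/2⌋ = $2,759 → take DB $5,559, capped at $5,518. Book value $5,600.
Year 4 (final): $5,600 − $5,600 = $0. Book value $5,600.

$22,236; $11,118; $5,518; $0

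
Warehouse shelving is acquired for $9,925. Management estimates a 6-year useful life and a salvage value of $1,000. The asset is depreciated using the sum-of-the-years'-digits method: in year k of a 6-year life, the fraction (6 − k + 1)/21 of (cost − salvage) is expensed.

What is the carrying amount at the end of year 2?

$5,250

Depreciable base = $9,925 − $1,000 = $8,925.
Sum of the years' digits = 6+5+4+3+2+1 = 21.
Year 1: $8,925 × 6/21 = $2,550. Book value $7,375.
Year 2: $8,925 × 5/21 = $2,125. Book value $5,250.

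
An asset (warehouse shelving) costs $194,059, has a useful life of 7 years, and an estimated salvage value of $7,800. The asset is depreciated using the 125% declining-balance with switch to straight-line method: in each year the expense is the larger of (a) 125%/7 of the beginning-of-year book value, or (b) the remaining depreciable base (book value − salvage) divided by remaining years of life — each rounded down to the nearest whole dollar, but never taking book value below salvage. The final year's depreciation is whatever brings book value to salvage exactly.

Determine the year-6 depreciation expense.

Depreciable base = $194,059 − $7,800 = $186,259.
Year 1: DB = ⌊$194,059 × 125%/7⌋ = $34,653; SL = ⌊$186,259/7⌋ = $26,608 → take DB $34,653. Book value $159,406.
Year 2: DB = ⌊$159,406 × 125%/7⌋ = $28,465; SL = ⌊$151,606/6⌋ = $25,267 → take DB $28,465. Book value $130,941.
Year 3: DB = ⌊$130,941 × 125%/7⌋ = $23,382; SL = ⌊$123,141/5⌋ = $24,628 → take SL $24,628. Book value $106,313.
Year 4: DB = ⌊$106,313 × 125%/7⌋ = $18,984; SL = ⌊$98,513/4⌋ = $24,628 → take SL $24,628. Book value $81,685.
Year 5: DB = ⌊$81,685 × 125%/7⌋ = $14,586; SL = ⌊$73,885/3⌋ = $24,628 → take SL $24,628. Book value $57,057.
Year 6: DB = ⌊$57,057 × 125%/7⌋ = $10,188; SL = ⌊$49,257/2⌋ = $24,628 → take SL $24,628. Book value $32,429.

$24,628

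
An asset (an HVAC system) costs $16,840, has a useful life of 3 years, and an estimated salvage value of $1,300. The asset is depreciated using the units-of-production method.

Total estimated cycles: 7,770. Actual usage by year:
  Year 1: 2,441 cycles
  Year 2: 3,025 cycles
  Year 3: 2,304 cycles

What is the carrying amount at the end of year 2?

$5,908

Depreciable base = $16,840 − $1,300 = $15,540.
Rate = $15,540 / 7,770 cycles = $2 per cycle.
Year 1: 2,441 × $2 = $4,882. Book value $11,958.
Year 2: 3,025 × $2 = $6,050. Book value $5,908.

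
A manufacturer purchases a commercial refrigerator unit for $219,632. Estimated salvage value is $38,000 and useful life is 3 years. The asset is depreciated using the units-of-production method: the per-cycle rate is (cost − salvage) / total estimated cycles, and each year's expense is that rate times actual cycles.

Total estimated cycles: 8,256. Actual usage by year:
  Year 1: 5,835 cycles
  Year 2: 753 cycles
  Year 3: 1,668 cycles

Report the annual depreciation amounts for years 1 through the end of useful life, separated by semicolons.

$128,370; $16,566; $36,696

Depreciable base = $219,632 − $38,000 = $181,632.
Rate = $181,632 / 8,256 cycles = $22 per cycle.
Year 1: 5,835 × $22 = $128,370. Book value $91,262.
Year 2: 753 × $22 = $16,566. Book value $74,696.
Year 3: 1,668 × $22 = $36,696. Book value $38,000.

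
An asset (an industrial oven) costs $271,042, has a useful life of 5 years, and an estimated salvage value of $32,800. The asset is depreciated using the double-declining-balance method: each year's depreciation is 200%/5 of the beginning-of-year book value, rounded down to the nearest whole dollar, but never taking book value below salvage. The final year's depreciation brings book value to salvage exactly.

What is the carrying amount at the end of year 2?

$97,576

Depreciable base = $271,042 − $32,800 = $238,242.
Year 1: ⌊$271,042 × 200%/5⌋ = $108,416. Book value $162,626.
Year 2: ⌊$162,626 × 200%/5⌋ = $65,050. Book value $97,576.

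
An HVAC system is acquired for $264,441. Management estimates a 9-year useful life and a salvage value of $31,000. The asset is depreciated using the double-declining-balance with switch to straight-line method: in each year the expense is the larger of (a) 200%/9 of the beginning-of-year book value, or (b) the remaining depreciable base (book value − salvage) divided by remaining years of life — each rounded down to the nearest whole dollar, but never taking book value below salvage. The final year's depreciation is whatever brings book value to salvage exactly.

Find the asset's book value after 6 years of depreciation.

$58,542

Depreciable base = $264,441 − $31,000 = $233,441.
Year 1: DB = ⌊$264,441 × 200%/9⌋ = $58,764; SL = ⌊$233,441/9⌋ = $25,937 → take DB $58,764. Book value $205,677.
Year 2: DB = ⌊$205,677 × 200%/9⌋ = $45,706; SL = ⌊$174,677/8⌋ = $21,834 → take DB $45,706. Book value $159,971.
Year 3: DB = ⌊$159,971 × 200%/9⌋ = $35,549; SL = ⌊$128,971/7⌋ = $18,424 → take DB $35,549. Book value $124,422.
Year 4: DB = ⌊$124,422 × 200%/9⌋ = $27,649; SL = ⌊$93,422/6⌋ = $15,570 → take DB $27,649. Book value $96,773.
Year 5: DB = ⌊$96,773 × 200%/9⌋ = $21,505; SL = ⌊$65,773/5⌋ = $13,154 → take DB $21,505. Book value $75,268.
Year 6: DB = ⌊$75,268 × 200%/9⌋ = $16,726; SL = ⌊$44,268/4⌋ = $11,067 → take DB $16,726. Book value $58,542.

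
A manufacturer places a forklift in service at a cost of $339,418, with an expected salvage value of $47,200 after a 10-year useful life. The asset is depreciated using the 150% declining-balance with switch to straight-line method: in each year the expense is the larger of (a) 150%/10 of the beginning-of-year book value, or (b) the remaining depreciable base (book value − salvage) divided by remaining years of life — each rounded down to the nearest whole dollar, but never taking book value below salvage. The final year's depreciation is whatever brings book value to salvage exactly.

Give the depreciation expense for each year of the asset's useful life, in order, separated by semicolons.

Depreciable base = $339,418 − $47,200 = $292,218.
Year 1: DB = ⌊$339,418 × 150%/10⌋ = $50,912; SL = ⌊$292,218/10⌋ = $29,221 → take DB $50,912. Book value $288,506.
Year 2: DB = ⌊$288,506 × 150%/10⌋ = $43,275; SL = ⌊$241,306/9⌋ = $26,811 → take DB $43,275. Book value $245,231.
Year 3: DB = ⌊$245,231 × 150%/10⌋ = $36,784; SL = ⌊$198,031/8⌋ = $24,753 → take DB $36,784. Book value $208,447.
Year 4: DB = ⌊$208,447 × 150%/10⌋ = $31,267; SL = ⌊$161,247/7⌋ = $23,035 → take DB $31,267. Book value $177,180.
Year 5: DB = ⌊$177,180 × 150%/10⌋ = $26,577; SL = ⌊$129,980/6⌋ = $21,663 → take DB $26,577. Book value $150,603.
Year 6: DB = ⌊$150,603 × 150%/10⌋ = $22,590; SL = ⌊$103,403/5⌋ = $20,680 → take DB $22,590. Book value $128,013.
Year 7: DB = ⌊$128,013 × 150%/10⌋ = $19,201; SL = ⌊$80,813/4⌋ = $20,203 → take SL $20,203. Book value $107,810.
Year 8: DB = ⌊$107,810 × 150%/10⌋ = $16,171; SL = ⌊$60,610/3⌋ = $20,203 → take SL $20,203. Book value $87,607.
Year 9: DB = ⌊$87,607 × 150%/10⌋ = $13,141; SL = ⌊$40,407/2⌋ = $20,203 → take SL $20,203. Book value $67,404.
Year 10 (final): $67,404 − $47,200 = $20,204. Book value $47,200.

$50,912; $43,275; $36,784; $31,267; $26,577; $22,590; $20,203; $20,203; $20,203; $20,204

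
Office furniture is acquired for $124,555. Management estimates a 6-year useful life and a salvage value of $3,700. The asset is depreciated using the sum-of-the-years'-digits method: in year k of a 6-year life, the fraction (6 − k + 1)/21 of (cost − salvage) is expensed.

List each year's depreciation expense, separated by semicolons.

Depreciable base = $124,555 − $3,700 = $120,855.
Sum of the years' digits = 6+5+4+3+2+1 = 21.
Year 1: $120,855 × 6/21 = $34,530. Book value $90,025.
Year 2: $120,855 × 5/21 = $28,775. Book value $61,250.
Year 3: $120,855 × 4/21 = $23,020. Book value $38,230.
Year 4: $120,855 × 3/21 = $17,265. Book value $20,965.
Year 5: $120,855 × 2/21 = $11,510. Book value $9,455.
Year 6: $120,855 × 1/21 = $5,755. Book value $3,700.

$34,530; $28,775; $23,020; $17,265; $11,510; $5,755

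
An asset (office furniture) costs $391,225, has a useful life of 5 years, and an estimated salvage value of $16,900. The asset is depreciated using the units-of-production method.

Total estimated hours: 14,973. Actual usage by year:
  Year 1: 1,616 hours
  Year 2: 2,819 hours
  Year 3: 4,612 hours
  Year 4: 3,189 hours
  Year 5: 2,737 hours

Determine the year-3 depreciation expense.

Depreciable base = $391,225 − $16,900 = $374,325.
Rate = $374,325 / 14,973 hours = $25 per hour.
Year 1: 1,616 × $25 = $40,400. Book value $350,825.
Year 2: 2,819 × $25 = $70,475. Book value $280,350.
Year 3: 4,612 × $25 = $115,300. Book value $165,050.

$115,300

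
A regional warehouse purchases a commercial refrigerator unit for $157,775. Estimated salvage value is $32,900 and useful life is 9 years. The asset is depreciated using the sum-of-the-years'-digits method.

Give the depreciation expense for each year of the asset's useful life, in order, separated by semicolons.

$24,975; $22,200; $19,425; $16,650; $13,875; $11,100; $8,325; $5,550; $2,775

Depreciable base = $157,775 − $32,900 = $124,875.
Sum of the years' digits = 9+8+7+6+5+4+3+2+1 = 45.
Year 1: $124,875 × 9/45 = $24,975. Book value $132,800.
Year 2: $124,875 × 8/45 = $22,200. Book value $110,600.
Year 3: $124,875 × 7/45 = $19,425. Book value $91,175.
Year 4: $124,875 × 6/45 = $16,650. Book value $74,525.
Year 5: $124,875 × 5/45 = $13,875. Book value $60,650.
Year 6: $124,875 × 4/45 = $11,100. Book value $49,550.
Year 7: $124,875 × 3/45 = $8,325. Book value $41,225.
Year 8: $124,875 × 2/45 = $5,550. Book value $35,675.
Year 9: $124,875 × 1/45 = $2,775. Book value $32,900.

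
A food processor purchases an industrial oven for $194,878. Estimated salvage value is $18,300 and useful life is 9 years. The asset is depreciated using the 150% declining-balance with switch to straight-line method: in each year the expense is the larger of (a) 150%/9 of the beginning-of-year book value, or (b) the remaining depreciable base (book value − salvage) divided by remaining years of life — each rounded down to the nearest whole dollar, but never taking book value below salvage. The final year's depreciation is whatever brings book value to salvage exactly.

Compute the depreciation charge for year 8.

$15,005

Depreciable base = $194,878 − $18,300 = $176,578.
Year 1: DB = ⌊$194,878 × 150%/9⌋ = $32,479; SL = ⌊$176,578/9⌋ = $19,619 → take DB $32,479. Book value $162,399.
Year 2: DB = ⌊$162,399 × 150%/9⌋ = $27,066; SL = ⌊$144,099/8⌋ = $18,012 → take DB $27,066. Book value $135,333.
Year 3: DB = ⌊$135,333 × 150%/9⌋ = $22,555; SL = ⌊$117,033/7⌋ = $16,719 → take DB $22,555. Book value $112,778.
Year 4: DB = ⌊$112,778 × 150%/9⌋ = $18,796; SL = ⌊$94,478/6⌋ = $15,746 → take DB $18,796. Book value $93,982.
Year 5: DB = ⌊$93,982 × 150%/9⌋ = $15,663; SL = ⌊$75,682/5⌋ = $15,136 → take DB $15,663. Book value $78,319.
Year 6: DB = ⌊$78,319 × 150%/9⌋ = $13,053; SL = ⌊$60,019/4⌋ = $15,004 → take SL $15,004. Book value $63,315.
Year 7: DB = ⌊$63,315 × 150%/9⌋ = $10,552; SL = ⌊$45,015/3⌋ = $15,005 → take SL $15,005. Book value $48,310.
Year 8: DB = ⌊$48,310 × 150%/9⌋ = $8,051; SL = ⌊$30,010/2⌋ = $15,005 → take SL $15,005. Book value $33,305.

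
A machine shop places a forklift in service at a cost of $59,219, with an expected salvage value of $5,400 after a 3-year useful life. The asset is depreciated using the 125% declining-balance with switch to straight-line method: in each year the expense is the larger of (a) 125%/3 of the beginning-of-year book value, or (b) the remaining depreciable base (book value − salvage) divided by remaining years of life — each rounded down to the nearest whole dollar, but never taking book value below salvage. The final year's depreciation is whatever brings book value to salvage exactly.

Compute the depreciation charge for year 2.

Depreciable base = $59,219 − $5,400 = $53,819.
Year 1: DB = ⌊$59,219 × 125%/3⌋ = $24,674; SL = ⌊$53,819/3⌋ = $17,939 → take DB $24,674. Book value $34,545.
Year 2: DB = ⌊$34,545 × 125%/3⌋ = $14,393; SL = ⌊$29,145/2⌋ = $14,572 → take SL $14,572. Book value $19,973.

$14,572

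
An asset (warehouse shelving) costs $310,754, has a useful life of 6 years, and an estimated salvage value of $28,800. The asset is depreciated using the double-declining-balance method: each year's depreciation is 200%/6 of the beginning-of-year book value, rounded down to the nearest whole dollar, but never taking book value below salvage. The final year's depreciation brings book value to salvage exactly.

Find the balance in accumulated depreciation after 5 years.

Depreciable base = $310,754 − $28,800 = $281,954.
Year 1: ⌊$310,754 × 200%/6⌋ = $103,584. Book value $207,170.
Year 2: ⌊$207,170 × 200%/6⌋ = $69,056. Book value $138,114.
Year 3: ⌊$138,114 × 200%/6⌋ = $46,038. Book value $92,076.
Year 4: ⌊$92,076 × 200%/6⌋ = $30,692. Book value $61,384.
Year 5: ⌊$61,384 × 200%/6⌋ = $20,461. Book value $40,923.
Accumulated through year 5 = $310,754 − $40,923 = $269,831.

$269,831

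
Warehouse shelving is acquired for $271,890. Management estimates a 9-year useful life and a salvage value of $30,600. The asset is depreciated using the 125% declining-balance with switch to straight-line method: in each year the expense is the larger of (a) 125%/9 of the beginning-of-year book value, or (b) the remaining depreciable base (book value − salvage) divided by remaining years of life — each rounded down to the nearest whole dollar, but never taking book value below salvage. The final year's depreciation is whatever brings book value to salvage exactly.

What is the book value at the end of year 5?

$125,719

Depreciable base = $271,890 − $30,600 = $241,290.
Year 1: DB = ⌊$271,890 × 125%/9⌋ = $37,762; SL = ⌊$241,290/9⌋ = $26,810 → take DB $37,762. Book value $234,128.
Year 2: DB = ⌊$234,128 × 125%/9⌋ = $32,517; SL = ⌊$203,528/8⌋ = $25,441 → take DB $32,517. Book value $201,611.
Year 3: DB = ⌊$201,611 × 125%/9⌋ = $28,001; SL = ⌊$171,011/7⌋ = $24,430 → take DB $28,001. Book value $173,610.
Year 4: DB = ⌊$173,610 × 125%/9⌋ = $24,112; SL = ⌊$143,010/6⌋ = $23,835 → take DB $24,112. Book value $149,498.
Year 5: DB = ⌊$149,498 × 125%/9⌋ = $20,763; SL = ⌊$118,898/5⌋ = $23,779 → take SL $23,779. Book value $125,719.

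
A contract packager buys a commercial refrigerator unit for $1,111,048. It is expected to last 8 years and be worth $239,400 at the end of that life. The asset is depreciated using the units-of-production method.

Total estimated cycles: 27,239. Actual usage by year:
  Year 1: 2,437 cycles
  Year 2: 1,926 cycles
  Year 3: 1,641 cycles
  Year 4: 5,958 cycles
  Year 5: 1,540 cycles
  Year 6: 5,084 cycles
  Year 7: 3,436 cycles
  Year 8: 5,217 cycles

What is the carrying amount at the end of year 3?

$918,920

Depreciable base = $1,111,048 − $239,400 = $871,648.
Rate = $871,648 / 27,239 cycles = $32 per cycle.
Year 1: 2,437 × $32 = $77,984. Book value $1,033,064.
Year 2: 1,926 × $32 = $61,632. Book value $971,432.
Year 3: 1,641 × $32 = $52,512. Book value $918,920.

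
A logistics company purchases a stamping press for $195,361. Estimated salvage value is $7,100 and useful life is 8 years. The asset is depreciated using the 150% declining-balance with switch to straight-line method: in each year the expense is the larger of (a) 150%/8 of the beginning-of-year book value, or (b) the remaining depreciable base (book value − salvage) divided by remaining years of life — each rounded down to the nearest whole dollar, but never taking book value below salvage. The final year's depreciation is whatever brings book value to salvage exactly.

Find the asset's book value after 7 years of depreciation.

Depreciable base = $195,361 − $7,100 = $188,261.
Year 1: DB = ⌊$195,361 × 150%/8⌋ = $36,630; SL = ⌊$188,261/8⌋ = $23,532 → take DB $36,630. Book value $158,731.
Year 2: DB = ⌊$158,731 × 150%/8⌋ = $29,762; SL = ⌊$151,631/7⌋ = $21,661 → take DB $29,762. Book value $128,969.
Year 3: DB = ⌊$128,969 × 150%/8⌋ = $24,181; SL = ⌊$121,869/6⌋ = $20,311 → take DB $24,181. Book value $104,788.
Year 4: DB = ⌊$104,788 × 150%/8⌋ = $19,647; SL = ⌊$97,688/5⌋ = $19,537 → take DB $19,647. Book value $85,141.
Year 5: DB = ⌊$85,141 × 150%/8⌋ = $15,963; SL = ⌊$78,041/4⌋ = $19,510 → take SL $19,510. Book value $65,631.
Year 6: DB = ⌊$65,631 × 150%/8⌋ = $12,305; SL = ⌊$58,531/3⌋ = $19,510 → take SL $19,510. Book value $46,121.
Year 7: DB = ⌊$46,121 × 150%/8⌋ = $8,647; SL = ⌊$39,021/2⌋ = $19,510 → take SL $19,510. Book value $26,611.

$26,611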